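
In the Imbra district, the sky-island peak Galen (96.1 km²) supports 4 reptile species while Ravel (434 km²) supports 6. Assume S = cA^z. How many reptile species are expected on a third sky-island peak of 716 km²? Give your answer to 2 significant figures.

6.9

z = ln(6/4) / ln(434/96.1) = 0.4055 / 1.5077 = 0.2689
c = 4 / 96.1^0.2689 = 4 / 3.414 = 1.172
S₃ = 1.172 × 716^0.2689 = 1.172 × 5.859 ≈ 6.865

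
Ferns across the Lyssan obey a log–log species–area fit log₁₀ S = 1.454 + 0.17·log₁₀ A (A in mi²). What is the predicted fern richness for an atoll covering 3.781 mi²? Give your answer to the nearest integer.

S = 28.44 × 3.781^0.17
ln S = ln 28.44 + 0.17 × ln 3.781 = 3.3480 + 0.17 × 1.3300 = 3.5741
S = e^3.5741 ≈ 35.66

36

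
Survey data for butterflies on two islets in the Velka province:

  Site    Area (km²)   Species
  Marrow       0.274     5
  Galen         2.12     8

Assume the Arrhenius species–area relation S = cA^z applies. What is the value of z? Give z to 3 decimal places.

0.230

Taking logs: ln S = ln c + z ln A, so z = (ln S₂ − ln S₁)/(ln A₂ − ln A₁).
z = ln(8/5) / ln(2.12/0.274) = ln(1.6) / ln(7.737) = 0.4700 / 2.0460 = 0.2297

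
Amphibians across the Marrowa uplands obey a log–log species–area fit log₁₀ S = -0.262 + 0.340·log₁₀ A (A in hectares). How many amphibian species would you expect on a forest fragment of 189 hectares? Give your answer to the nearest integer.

S = 0.547 × 189^0.34
ln S = ln 0.547 + 0.34 × ln 189 = -0.6033 + 0.34 × 5.2417 = 1.1789
S = e^1.1789 ≈ 3.251

3 species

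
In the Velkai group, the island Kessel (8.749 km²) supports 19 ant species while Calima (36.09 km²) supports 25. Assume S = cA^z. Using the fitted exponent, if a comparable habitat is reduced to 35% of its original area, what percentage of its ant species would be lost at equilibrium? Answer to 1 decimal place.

z = ln(25/19) / ln(36.09/8.749) = 0.2744 / 1.4171 = 0.1937
S_new/S_old = (A_new/A_old)^z = 0.35^0.1937 = exp(0.1937 × -1.0498) = 0.816
Fraction lost = 1 − 0.816 = 0.184

18.4%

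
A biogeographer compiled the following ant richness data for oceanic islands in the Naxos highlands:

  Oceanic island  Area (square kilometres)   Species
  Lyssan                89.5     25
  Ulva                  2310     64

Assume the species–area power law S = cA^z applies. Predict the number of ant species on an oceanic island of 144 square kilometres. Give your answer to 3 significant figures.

z = ln(64/25) / ln(2310/89.5) = 0.9400 / 3.2508 = 0.2892
c = 25 / 89.5^0.2892 = 25 / 3.668 = 6.816
S₃ = 6.816 × 144^0.2892 = 6.816 × 4.208 ≈ 28.69

28.7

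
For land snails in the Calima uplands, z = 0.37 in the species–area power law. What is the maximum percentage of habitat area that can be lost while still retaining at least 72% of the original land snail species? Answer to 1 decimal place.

58.8%

Need (A_new/A_old)^0.37 = 0.72, so A_new/A_old = 0.72^(1/0.37) = 0.72^2.703
ln(A_new/A_old) = ln 0.72 / 0.37 = -0.3285 / 0.37 = -0.8878
A_new/A_old = e^-0.8878 ≈ 0.4115
Fraction that can be lost = 1 − 0.4115 = 0.5885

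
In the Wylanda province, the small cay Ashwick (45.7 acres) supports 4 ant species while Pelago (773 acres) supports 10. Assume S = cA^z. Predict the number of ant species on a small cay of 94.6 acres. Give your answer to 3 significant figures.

5.06

z = ln(10/4) / ln(773/45.7) = 0.9163 / 2.8282 = 0.3240
c = 4 / 45.7^0.3240 = 4 / 3.45 = 1.159
S₃ = 1.159 × 94.6^0.3240 = 1.159 × 4.367 ≈ 5.063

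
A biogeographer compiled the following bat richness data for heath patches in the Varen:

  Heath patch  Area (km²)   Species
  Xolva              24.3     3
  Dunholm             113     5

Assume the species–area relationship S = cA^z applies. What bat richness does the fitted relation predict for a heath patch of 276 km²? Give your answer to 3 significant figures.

z = ln(5/3) / ln(113/24.3) = 0.5108 / 1.5369 = 0.3324
c = 3 / 24.3^0.3324 = 3 / 2.888 = 1.039
S₃ = 1.039 × 276^0.3324 = 1.039 × 6.476 ≈ 6.728

6.73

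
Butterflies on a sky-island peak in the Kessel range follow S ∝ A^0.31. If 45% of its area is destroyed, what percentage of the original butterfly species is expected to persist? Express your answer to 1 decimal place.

S_new/S_old = (A_new/A_old)^z = 0.55^0.31
= exp(0.31 × ln 0.55) = exp(0.31 × -0.5978) = exp(-0.1853) ≈ 0.8308

83.1%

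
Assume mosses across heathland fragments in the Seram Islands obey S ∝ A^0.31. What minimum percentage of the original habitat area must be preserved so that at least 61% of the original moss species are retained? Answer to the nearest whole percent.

Need (A_new/A_old)^0.31 = 0.61, so A_new/A_old = 0.61^(1/0.31) = 0.61^3.226
ln(A_new/A_old) = ln 0.61 / 0.31 = -0.4943 / 0.31 = -1.5945
A_new/A_old = e^-1.5945 ≈ 0.203

20%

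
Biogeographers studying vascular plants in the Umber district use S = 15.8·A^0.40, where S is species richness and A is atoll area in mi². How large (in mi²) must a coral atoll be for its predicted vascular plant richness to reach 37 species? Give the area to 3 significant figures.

8.39 mi²

37 = 15.8 × A^0.4  ⇒  A^0.4 = 37/15.8 = 2.342
ln A = ln(2.342) / 0.4 = 0.8509 / 0.4 = 2.1273
A = e^2.1273 ≈ 8.392 mi²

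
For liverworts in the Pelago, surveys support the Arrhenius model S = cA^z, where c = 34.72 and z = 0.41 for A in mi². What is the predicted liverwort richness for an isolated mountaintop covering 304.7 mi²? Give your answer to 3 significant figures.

362

S = 34.72 × 304.7^0.41
ln S = ln 34.72 + 0.41 × ln 304.7 = 3.5473 + 0.41 × 5.7193 = 5.8922
S = e^5.8922 ≈ 362.2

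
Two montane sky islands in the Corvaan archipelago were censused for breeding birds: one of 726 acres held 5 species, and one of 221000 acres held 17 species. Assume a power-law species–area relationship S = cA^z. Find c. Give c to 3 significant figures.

z = ln(S₂/S₁) / ln(A₂/A₁) = ln(17/5) / ln(221000/726) = 1.2238 / 5.7184 = 0.2140
c = S₁ / A₁^z = 5 / 726^0.2140 = 5 / 4.095 = 1.221

1.22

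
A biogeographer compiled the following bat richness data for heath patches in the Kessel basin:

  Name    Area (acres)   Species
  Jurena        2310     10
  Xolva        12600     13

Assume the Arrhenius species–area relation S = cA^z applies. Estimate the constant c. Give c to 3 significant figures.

3.02

z = ln(S₂/S₁) / ln(A₂/A₁) = ln(13/10) / ln(12600/2310) = 0.2624 / 1.6964 = 0.1547
c = S₁ / A₁^z = 10 / 2310^0.1547 = 10 / 3.313 = 3.019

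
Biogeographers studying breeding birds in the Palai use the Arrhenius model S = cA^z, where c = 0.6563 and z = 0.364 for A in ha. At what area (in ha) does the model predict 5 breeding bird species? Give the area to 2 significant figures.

260 ha

5 = 0.6563 × A^0.364  ⇒  A^0.364 = 5/0.6563 = 7.618
ln A = ln(7.618) / 0.364 = 2.0306 / 0.364 = 5.5785
A = e^5.5785 ≈ 264.7 ha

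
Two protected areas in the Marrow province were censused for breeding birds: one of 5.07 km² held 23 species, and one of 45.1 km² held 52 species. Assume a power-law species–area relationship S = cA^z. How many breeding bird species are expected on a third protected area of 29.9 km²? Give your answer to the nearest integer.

z = ln(52/23) / ln(45.1/5.07) = 0.8157 / 2.1855 = 0.3732
c = 23 / 5.07^0.3732 = 23 / 1.833 = 12.55
S₃ = 12.55 × 29.9^0.3732 = 12.55 × 3.555 ≈ 44.6

45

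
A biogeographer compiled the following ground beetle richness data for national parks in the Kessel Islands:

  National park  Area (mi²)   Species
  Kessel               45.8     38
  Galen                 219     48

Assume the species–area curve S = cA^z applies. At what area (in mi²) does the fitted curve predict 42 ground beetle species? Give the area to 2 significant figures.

90 mi²

z = ln(48/38) / ln(219/45.8) = 0.2336 / 1.5648 = 0.1493
c = 38 / 45.8^0.1493 = 38 / 1.77 = 21.47
A = (42/21.47)^(1/0.1493) ⇒ ln A = ln(1.956)/0.1493 = 4.4947
A = e^4.4947 ≈ 89.54 mi²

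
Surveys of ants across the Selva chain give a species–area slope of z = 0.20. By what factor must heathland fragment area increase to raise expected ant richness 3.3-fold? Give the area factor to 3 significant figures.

(A₂/A₁)^0.2 = 3.3, so A₂/A₁ = 3.3^(1/0.2) = 3.3^5
ln(A₂/A₁) = ln 3.3 / 0.2 = 1.1939 / 0.2 = 5.9696
A₂/A₁ = e^5.9696 ≈ 391.4

391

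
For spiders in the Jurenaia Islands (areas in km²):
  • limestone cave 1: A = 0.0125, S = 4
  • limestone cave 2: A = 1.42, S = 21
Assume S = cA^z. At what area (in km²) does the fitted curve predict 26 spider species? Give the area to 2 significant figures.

2.6 km²

z = ln(21/4) / ln(1.42/0.0125) = 1.6582 / 4.7327 = 0.3504
c = 4 / 0.0125^0.3504 = 4 / 0.2154 = 18.57
A = (26/18.57)^(1/0.3504) ⇒ ln A = ln(1.4)/0.3504 = 0.9602
A = e^0.9602 ≈ 2.612 km²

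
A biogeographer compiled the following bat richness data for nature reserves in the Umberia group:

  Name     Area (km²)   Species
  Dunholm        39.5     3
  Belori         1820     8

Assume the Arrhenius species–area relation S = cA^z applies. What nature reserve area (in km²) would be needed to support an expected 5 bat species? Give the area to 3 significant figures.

z = ln(8/3) / ln(1820/39.5) = 0.9808 / 3.8303 = 0.2561
c = 3 / 39.5^0.2561 = 3 / 2.564 = 1.17
A = (5/1.17)^(1/0.2561) ⇒ ln A = ln(4.273)/0.2561 = 5.6712
A = e^5.6712 ≈ 290.4 km²

290 km²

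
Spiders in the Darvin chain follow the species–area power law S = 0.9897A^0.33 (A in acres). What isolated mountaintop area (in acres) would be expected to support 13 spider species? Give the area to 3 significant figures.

2450 acres

13 = 0.9897 × A^0.33  ⇒  A^0.33 = 13/0.9897 = 13.14
ln A = ln(13.14) / 0.33 = 2.5753 / 0.33 = 7.8039
A = e^7.8039 ≈ 2450 acres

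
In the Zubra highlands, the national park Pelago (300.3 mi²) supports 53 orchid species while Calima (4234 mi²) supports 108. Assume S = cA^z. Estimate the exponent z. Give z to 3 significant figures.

Taking logs: ln S = ln c + z ln A, so z = (ln S₂ − ln S₁)/(ln A₂ − ln A₁).
z = ln(108/53) / ln(4234/300.3) = ln(2.038) / ln(14.1) = 0.7118 / 2.6461 = 0.2690

0.269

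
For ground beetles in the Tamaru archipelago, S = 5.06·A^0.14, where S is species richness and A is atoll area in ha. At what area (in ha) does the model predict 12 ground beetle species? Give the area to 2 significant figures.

480 ha

12 = 5.06 × A^0.14  ⇒  A^0.14 = 12/5.06 = 2.372
ln A = ln(2.372) / 0.14 = 0.8635 / 0.14 = 6.1681
A = e^6.1681 ≈ 477.3 ha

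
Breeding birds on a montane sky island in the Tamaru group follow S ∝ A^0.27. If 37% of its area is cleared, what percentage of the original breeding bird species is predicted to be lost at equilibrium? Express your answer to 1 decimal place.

11.7%

S_new/S_old = (A_new/A_old)^z = 0.63^0.27
= exp(0.27 × ln 0.63) = exp(0.27 × -0.4620) = exp(-0.1247) ≈ 0.8827
Fraction lost = 1 − 0.8827 = 0.1173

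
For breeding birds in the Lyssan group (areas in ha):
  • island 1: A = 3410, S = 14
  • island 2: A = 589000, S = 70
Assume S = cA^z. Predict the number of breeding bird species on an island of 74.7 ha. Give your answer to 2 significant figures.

z = ln(70/14) / ln(589000/3410) = 1.6094 / 5.1517 = 0.3124
c = 14 / 3410^0.3124 = 14 / 12.7 = 1.103
S₃ = 1.103 × 74.7^0.3124 = 1.103 × 3.848 ≈ 4.243

4.2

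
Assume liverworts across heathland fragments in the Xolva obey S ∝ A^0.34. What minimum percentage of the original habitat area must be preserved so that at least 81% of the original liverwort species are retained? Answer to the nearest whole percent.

54%

Need (A_new/A_old)^0.34 = 0.81, so A_new/A_old = 0.81^(1/0.34) = 0.81^2.941
ln(A_new/A_old) = ln 0.81 / 0.34 = -0.2107 / 0.34 = -0.6198
A_new/A_old = e^-0.6198 ≈ 0.5381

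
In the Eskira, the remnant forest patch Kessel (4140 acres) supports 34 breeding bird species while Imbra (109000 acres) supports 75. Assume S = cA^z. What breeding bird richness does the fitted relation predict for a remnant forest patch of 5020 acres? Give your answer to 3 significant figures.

35.6

z = ln(75/34) / ln(109000/4140) = 0.7911 / 3.2707 = 0.2419
c = 34 / 4140^0.2419 = 34 / 7.497 = 4.535
S₃ = 4.535 × 5020^0.2419 = 4.535 × 7.855 ≈ 35.62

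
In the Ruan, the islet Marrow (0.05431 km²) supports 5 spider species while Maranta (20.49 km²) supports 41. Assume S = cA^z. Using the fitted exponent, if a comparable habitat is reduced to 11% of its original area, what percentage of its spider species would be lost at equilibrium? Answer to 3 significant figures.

z = ln(41/5) / ln(20.49/0.05431) = 2.1041 / 5.9330 = 0.3547
S_new/S_old = (A_new/A_old)^z = 0.11^0.3547 = exp(0.3547 × -2.2073) = 0.4571
Fraction lost = 1 − 0.4571 = 0.5429

54.3%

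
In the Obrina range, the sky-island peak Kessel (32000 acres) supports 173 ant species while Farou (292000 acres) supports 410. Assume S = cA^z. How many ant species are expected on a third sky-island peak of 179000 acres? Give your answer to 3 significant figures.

z = ln(410/173) / ln(292000/32000) = 0.8629 / 2.2110 = 0.3903
c = 173 / 32000^0.3903 = 173 / 57.3 = 3.019
S₃ = 3.019 × 179000^0.3903 = 3.019 × 112.2 ≈ 338.7

339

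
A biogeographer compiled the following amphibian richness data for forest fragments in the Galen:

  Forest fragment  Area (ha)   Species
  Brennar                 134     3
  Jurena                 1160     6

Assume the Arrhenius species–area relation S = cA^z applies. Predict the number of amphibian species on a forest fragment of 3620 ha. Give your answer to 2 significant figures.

8.6

z = ln(6/3) / ln(1160/134) = 0.6931 / 2.1583 = 0.3211
c = 3 / 134^0.3211 = 3 / 4.821 = 0.6223
S₃ = 0.6223 × 3620^0.3211 = 0.6223 × 13.9 ≈ 8.647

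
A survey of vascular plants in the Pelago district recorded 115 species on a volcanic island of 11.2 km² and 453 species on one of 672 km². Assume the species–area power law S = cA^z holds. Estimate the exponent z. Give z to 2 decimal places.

Taking logs: ln S = ln c + z ln A, so z = (ln S₂ − ln S₁)/(ln A₂ − ln A₁).
z = ln(453/115) / ln(672/11.2) = ln(3.939) / ln(60) = 1.3710 / 4.0943 = 0.3348

0.33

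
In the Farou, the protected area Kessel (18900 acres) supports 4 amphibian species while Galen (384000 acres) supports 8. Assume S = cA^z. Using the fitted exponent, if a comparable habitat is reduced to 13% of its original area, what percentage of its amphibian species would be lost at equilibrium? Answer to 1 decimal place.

37.5%

z = ln(8/4) / ln(384000/18900) = 0.6931 / 3.0115 = 0.2302
S_new/S_old = (A_new/A_old)^z = 0.13^0.2302 = exp(0.2302 × -2.0402) = 0.6253
Fraction lost = 1 − 0.6253 = 0.3747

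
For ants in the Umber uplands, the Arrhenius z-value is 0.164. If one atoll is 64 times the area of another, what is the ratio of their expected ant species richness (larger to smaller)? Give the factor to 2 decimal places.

1.98

S₂/S₁ = (A₂/A₁)^z = 64^0.164
ln(S₂/S₁) = 0.164 × ln 64 = 0.164 × 4.1589 = 0.6821
S₂/S₁ = e^0.6821 ≈ 1.978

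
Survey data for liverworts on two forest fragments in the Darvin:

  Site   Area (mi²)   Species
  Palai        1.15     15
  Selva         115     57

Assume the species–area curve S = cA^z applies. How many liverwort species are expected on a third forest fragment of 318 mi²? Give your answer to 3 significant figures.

z = ln(57/15) / ln(115/1.15) = 1.3350 / 4.6052 = 0.2899
c = 15 / 1.15^0.2899 = 15 / 1.041 = 14.4
S₃ = 14.4 × 318^0.2899 = 14.4 × 5.314 ≈ 76.55

76.5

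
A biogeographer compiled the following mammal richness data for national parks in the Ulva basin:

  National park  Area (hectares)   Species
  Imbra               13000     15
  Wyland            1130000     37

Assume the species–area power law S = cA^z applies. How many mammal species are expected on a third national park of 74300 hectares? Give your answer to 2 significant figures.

z = ln(37/15) / ln(1130000/13000) = 0.9029 / 4.4650 = 0.2022
c = 15 / 13000^0.2022 = 15 / 6.79 = 2.209
S₃ = 2.209 × 74300^0.2022 = 2.209 × 9.66 ≈ 21.34

21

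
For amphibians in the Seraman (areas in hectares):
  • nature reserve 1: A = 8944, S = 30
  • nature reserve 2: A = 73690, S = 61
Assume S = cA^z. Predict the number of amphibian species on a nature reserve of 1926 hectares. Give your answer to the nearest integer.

z = ln(61/30) / ln(73690/8944) = 0.7097 / 2.1089 = 0.3365
c = 30 / 8944^0.3365 = 30 / 21.37 = 1.404
S₃ = 1.404 × 1926^0.3365 = 1.404 × 12.75 ≈ 17.89

18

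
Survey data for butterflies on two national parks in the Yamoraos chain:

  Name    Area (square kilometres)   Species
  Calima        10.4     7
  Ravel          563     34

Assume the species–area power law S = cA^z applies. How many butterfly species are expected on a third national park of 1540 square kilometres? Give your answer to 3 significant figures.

z = ln(34/7) / ln(563/10.4) = 1.5805 / 3.9915 = 0.3960
c = 7 / 10.4^0.3960 = 7 / 2.528 = 2.769
S₃ = 2.769 × 1540^0.3960 = 2.769 × 18.29 ≈ 50.64

50.6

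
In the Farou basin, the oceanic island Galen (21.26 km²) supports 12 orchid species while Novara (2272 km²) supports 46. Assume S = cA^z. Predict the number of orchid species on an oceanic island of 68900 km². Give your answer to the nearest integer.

z = ln(46/12) / ln(2272/21.26) = 1.3437 / 4.6716 = 0.2876
c = 12 / 21.26^0.2876 = 12 / 2.409 = 4.981
S₃ = 4.981 × 68900^0.2876 = 4.981 × 24.64 ≈ 122.7

123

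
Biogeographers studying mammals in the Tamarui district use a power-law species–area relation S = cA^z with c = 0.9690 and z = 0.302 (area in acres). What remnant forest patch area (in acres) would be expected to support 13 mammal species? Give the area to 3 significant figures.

13 = 0.969 × A^0.302  ⇒  A^0.302 = 13/0.969 = 13.42
ln A = ln(13.42) / 0.302 = 2.5964 / 0.302 = 8.5975
A = e^8.5975 ≈ 5418 acres

5420 acres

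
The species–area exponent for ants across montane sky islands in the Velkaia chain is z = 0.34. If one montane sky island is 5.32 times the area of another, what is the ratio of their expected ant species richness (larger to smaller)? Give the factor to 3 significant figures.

S₂/S₁ = (A₂/A₁)^z = 5.32^0.34
ln(S₂/S₁) = 0.34 × ln 5.32 = 0.34 × 1.6715 = 0.5683
S₂/S₁ = e^0.5683 ≈ 1.765

1.77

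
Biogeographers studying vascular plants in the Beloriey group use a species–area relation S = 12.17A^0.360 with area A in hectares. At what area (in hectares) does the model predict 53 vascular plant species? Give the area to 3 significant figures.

53 = 12.17 × A^0.36  ⇒  A^0.36 = 53/12.17 = 4.355
ln A = ln(4.355) / 0.36 = 1.4713 / 0.36 = 4.0870
A = e^4.0870 ≈ 59.56 hectares

59.6 hectares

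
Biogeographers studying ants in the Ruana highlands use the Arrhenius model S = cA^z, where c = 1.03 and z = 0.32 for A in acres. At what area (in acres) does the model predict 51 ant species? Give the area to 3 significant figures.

198000 acres

51 = 1.03 × A^0.32  ⇒  A^0.32 = 51/1.03 = 49.51
ln A = ln(49.51) / 0.32 = 3.9023 / 0.32 = 12.1946
A = e^12.1946 ≈ 197715 acres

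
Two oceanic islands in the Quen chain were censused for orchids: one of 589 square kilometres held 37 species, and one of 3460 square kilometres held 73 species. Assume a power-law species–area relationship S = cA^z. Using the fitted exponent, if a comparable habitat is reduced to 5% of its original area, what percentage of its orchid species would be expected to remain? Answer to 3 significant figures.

31.7%

z = ln(73/37) / ln(3460/589) = 0.6795 / 1.7706 = 0.3838
S_new/S_old = (A_new/A_old)^z = 0.05^0.3838 = exp(0.3838 × -2.9957) = 0.3167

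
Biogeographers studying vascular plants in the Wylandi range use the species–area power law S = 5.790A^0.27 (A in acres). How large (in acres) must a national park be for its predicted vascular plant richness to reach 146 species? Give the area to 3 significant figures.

146 = 5.79 × A^0.27  ⇒  A^0.27 = 146/5.79 = 25.22
ln A = ln(25.22) / 0.27 = 3.2275 / 0.27 = 11.9536
A = e^11.9536 ≈ 155377 acres

155000 acres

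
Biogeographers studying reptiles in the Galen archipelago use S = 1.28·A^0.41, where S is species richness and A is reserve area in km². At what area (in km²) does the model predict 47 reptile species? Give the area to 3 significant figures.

6560 km²

47 = 1.28 × A^0.41  ⇒  A^0.41 = 47/1.28 = 36.72
ln A = ln(36.72) / 0.41 = 3.6033 / 0.41 = 8.7885
A = e^8.7885 ≈ 6558 km²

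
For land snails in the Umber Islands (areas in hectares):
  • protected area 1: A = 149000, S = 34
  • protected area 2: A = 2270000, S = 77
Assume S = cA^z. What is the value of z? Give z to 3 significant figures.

0.300

Taking logs: ln S = ln c + z ln A, so z = (ln S₂ − ln S₁)/(ln A₂ − ln A₁).
z = ln(77/34) / ln(2270000/149000) = ln(2.265) / ln(15.23) = 0.8174 / 2.7236 = 0.3001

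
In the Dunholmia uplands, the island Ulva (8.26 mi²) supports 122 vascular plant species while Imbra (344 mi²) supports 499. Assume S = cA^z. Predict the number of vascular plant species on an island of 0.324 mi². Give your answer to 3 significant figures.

35.9

z = ln(499/122) / ln(344/8.26) = 1.4086 / 3.7292 = 0.3777
c = 122 / 8.26^0.3777 = 122 / 2.22 = 54.95
S₃ = 54.95 × 0.324^0.3777 = 54.95 × 0.6533 ≈ 35.9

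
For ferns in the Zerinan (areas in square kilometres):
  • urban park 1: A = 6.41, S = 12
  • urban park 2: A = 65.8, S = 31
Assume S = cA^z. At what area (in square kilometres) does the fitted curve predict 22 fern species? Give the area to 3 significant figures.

z = ln(31/12) / ln(65.8/6.41) = 0.9491 / 2.3288 = 0.4075
c = 12 / 6.41^0.4075 = 12 / 2.132 = 5.628
A = (22/5.628)^(1/0.4075) ⇒ ln A = ln(3.909)/0.4075 = 3.3451
A = e^3.3451 ≈ 28.36 square kilometres

28.4 square kilometres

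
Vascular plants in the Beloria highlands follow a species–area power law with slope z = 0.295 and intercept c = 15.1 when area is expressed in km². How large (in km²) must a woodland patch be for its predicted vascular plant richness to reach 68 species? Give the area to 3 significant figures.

164 km²

68 = 15.1 × A^0.295  ⇒  A^0.295 = 68/15.1 = 4.503
ln A = ln(4.503) / 0.295 = 1.5048 / 0.295 = 5.1011
A = e^5.1011 ≈ 164.2 km²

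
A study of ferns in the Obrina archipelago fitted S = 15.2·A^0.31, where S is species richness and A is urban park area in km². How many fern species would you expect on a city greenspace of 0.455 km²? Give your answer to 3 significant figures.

S = 15.2 × 0.455^0.31
ln S = ln 15.2 + 0.31 × ln 0.455 = 2.7213 + 0.31 × -0.7875 = 2.4772
S = e^2.4772 ≈ 11.91

11.9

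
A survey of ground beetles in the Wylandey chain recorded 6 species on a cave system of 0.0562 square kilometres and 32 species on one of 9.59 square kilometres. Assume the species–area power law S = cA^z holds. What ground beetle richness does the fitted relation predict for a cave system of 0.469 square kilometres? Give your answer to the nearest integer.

z = ln(32/6) / ln(9.59/0.0562) = 1.6740 / 5.1396 = 0.3257
c = 6 / 0.0562^0.3257 = 6 / 0.3915 = 15.32
S₃ = 15.32 × 0.469^0.3257 = 15.32 × 0.7814 ≈ 11.97

12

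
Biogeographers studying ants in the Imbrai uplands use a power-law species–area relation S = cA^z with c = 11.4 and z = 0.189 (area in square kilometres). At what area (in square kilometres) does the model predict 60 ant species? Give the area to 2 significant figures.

6500 square kilometres

60 = 11.4 × A^0.189  ⇒  A^0.189 = 60/11.4 = 5.263
ln A = ln(5.263) / 0.189 = 1.6607 / 0.189 = 8.7869
A = e^8.7869 ≈ 6548 square kilometres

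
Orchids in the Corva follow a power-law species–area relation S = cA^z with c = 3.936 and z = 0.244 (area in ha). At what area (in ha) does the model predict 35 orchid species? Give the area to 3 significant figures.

35 = 3.936 × A^0.244  ⇒  A^0.244 = 35/3.936 = 8.892
ln A = ln(8.892) / 0.244 = 2.1852 / 0.244 = 8.9557
A = e^8.9557 ≈ 7752 ha

7750 ha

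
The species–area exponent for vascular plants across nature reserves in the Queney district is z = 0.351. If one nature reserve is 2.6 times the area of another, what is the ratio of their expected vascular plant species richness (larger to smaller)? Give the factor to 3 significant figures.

1.40

S₂/S₁ = (A₂/A₁)^z = 2.6^0.351
ln(S₂/S₁) = 0.351 × ln 2.6 = 0.351 × 0.9555 = 0.3354
S₂/S₁ = e^0.3354 ≈ 1.398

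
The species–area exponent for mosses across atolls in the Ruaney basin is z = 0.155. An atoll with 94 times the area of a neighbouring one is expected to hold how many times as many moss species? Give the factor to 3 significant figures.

S₂/S₁ = (A₂/A₁)^z = 94^0.155
ln(S₂/S₁) = 0.155 × ln 94 = 0.155 × 4.5433 = 0.7042
S₂/S₁ = e^0.7042 ≈ 2.022

2.02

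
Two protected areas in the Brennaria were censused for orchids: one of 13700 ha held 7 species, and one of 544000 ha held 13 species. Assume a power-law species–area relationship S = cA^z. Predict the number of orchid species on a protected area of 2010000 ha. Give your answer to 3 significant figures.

z = ln(13/7) / ln(544000/13700) = 0.6190 / 3.6816 = 0.1681
c = 7 / 13700^0.1681 = 7 / 4.961 = 1.411
S₃ = 1.411 × 2010000^0.1681 = 1.411 × 11.48 ≈ 16.2

16.2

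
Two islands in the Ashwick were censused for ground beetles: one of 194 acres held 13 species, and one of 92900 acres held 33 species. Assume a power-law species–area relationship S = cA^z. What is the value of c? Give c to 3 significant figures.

5.87

z = ln(S₂/S₁) / ln(A₂/A₁) = ln(33/13) / ln(92900/194) = 0.9316 / 6.1714 = 0.1509
c = S₁ / A₁^z = 13 / 194^0.1509 = 13 / 2.215 = 5.87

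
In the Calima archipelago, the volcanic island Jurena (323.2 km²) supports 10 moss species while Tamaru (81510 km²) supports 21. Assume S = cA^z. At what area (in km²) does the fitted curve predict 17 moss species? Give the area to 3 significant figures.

z = ln(21/10) / ln(81510/323.2) = 0.7419 / 5.5302 = 0.1342
c = 10 / 323.2^0.1342 = 10 / 2.171 = 4.606
A = (17/4.606)^(1/0.1342) ⇒ ln A = ln(3.691)/0.1342 = 9.7334
A = e^9.7334 ≈ 16872 km²

16900 km²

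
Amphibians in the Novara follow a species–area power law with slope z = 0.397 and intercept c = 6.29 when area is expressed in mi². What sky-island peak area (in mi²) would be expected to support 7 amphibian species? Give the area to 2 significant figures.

1.3 mi²

7 = 6.29 × A^0.397  ⇒  A^0.397 = 7/6.29 = 1.113
ln A = ln(1.113) / 0.397 = 0.1069 / 0.397 = 0.2694
A = e^0.2694 ≈ 1.309 mi²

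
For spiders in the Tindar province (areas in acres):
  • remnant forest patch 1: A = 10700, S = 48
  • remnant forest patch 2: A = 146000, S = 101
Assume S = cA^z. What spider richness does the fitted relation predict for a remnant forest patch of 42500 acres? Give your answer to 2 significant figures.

z = ln(101/48) / ln(146000/10700) = 0.7439 / 2.6134 = 0.2847
c = 48 / 10700^0.2847 = 48 / 14.03 = 3.422
S₃ = 3.422 × 42500^0.2847 = 3.422 × 20.77 ≈ 71.08

71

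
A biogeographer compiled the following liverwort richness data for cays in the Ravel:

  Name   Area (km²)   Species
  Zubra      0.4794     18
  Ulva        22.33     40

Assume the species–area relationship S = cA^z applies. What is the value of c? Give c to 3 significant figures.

21.0

z = ln(S₂/S₁) / ln(A₂/A₁) = ln(40/18) / ln(22.33/0.4794) = 0.7985 / 3.8412 = 0.2079
c = S₁ / A₁^z = 18 / 0.4794^0.2079 = 18 / 0.8583 = 20.97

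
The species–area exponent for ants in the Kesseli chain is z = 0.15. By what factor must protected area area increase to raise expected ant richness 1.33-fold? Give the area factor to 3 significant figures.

6.69

(A₂/A₁)^0.15 = 1.33, so A₂/A₁ = 1.33^(1/0.15) = 1.33^6.667
ln(A₂/A₁) = ln 1.33 / 0.15 = 0.2852 / 0.15 = 1.9012
A₂/A₁ = e^1.9012 ≈ 6.694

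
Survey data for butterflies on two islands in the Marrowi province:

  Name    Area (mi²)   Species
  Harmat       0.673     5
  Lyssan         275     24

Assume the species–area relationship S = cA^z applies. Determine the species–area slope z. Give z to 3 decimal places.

0.261

Taking logs: ln S = ln c + z ln A, so z = (ln S₂ − ln S₁)/(ln A₂ − ln A₁).
z = ln(24/5) / ln(275/0.673) = ln(4.8) / ln(408.6) = 1.5686 / 6.0128 = 0.2609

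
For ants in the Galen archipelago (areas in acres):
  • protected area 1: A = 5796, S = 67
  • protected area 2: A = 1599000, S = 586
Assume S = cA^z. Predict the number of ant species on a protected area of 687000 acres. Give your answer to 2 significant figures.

z = ln(586/67) / ln(1599000/5796) = 2.1686 / 5.6200 = 0.3859
c = 67 / 5796^0.3859 = 67 / 28.32 = 2.366
S₃ = 2.366 × 687000^0.3859 = 2.366 × 178.8 ≈ 423

420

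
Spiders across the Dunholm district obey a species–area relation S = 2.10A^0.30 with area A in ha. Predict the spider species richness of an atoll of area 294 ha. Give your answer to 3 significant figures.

S = 2.1 × 294^0.3
ln S = ln 2.1 + 0.3 × ln 294 = 0.7419 + 0.3 × 5.6836 = 2.4470
S = e^2.4470 ≈ 11.55

11.6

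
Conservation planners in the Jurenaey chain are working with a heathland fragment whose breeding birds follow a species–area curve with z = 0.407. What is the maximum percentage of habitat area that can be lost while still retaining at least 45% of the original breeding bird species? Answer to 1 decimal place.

Need (A_new/A_old)^0.407 = 0.45, so A_new/A_old = 0.45^(1/0.407) = 0.45^2.457
ln(A_new/A_old) = ln 0.45 / 0.407 = -0.7985 / 0.407 = -1.9619
A_new/A_old = e^-1.9619 ≈ 0.1406
Fraction that can be lost = 1 − 0.1406 = 0.8594

85.9%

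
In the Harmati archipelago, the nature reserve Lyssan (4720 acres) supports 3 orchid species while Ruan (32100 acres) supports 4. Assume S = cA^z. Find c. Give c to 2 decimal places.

0.84

z = ln(S₂/S₁) / ln(A₂/A₁) = ln(4/3) / ln(32100/4720) = 0.2877 / 1.9170 = 0.1501
c = S₁ / A₁^z = 3 / 4720^0.1501 = 3 / 3.559 = 0.8429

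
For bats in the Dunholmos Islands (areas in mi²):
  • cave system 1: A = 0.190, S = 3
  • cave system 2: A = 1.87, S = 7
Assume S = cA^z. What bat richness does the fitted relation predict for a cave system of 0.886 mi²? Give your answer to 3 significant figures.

5.31

z = ln(7/3) / ln(1.87/0.19) = 0.8473 / 2.2867 = 0.3705
c = 3 / 0.19^0.3705 = 3 / 0.5404 = 5.551
S₃ = 5.551 × 0.886^0.3705 = 5.551 × 0.9561 ≈ 5.308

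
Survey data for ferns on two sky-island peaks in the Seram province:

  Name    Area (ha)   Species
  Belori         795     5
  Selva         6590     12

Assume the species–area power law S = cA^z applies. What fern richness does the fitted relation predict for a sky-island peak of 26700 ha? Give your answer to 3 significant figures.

z = ln(12/5) / ln(6590/795) = 0.8755 / 2.1150 = 0.4139
c = 5 / 795^0.4139 = 5 / 15.87 = 0.3151
S₃ = 0.3151 × 26700^0.4139 = 0.3151 × 67.97 ≈ 21.41

21.4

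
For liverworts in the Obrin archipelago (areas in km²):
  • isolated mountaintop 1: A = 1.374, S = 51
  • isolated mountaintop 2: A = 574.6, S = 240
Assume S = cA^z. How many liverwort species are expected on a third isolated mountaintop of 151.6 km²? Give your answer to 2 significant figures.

z = ln(240/51) / ln(574.6/1.374) = 1.5488 / 6.0359 = 0.2566
c = 51 / 1.374^0.2566 = 51 / 1.085 = 47.01
S₃ = 47.01 × 151.6^0.2566 = 47.01 × 3.627 ≈ 170.5

170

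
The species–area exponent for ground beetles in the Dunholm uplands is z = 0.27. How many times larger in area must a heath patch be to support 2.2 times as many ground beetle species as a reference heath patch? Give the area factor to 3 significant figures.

18.5

(A₂/A₁)^0.27 = 2.2, so A₂/A₁ = 2.2^(1/0.27) = 2.2^3.704
ln(A₂/A₁) = ln 2.2 / 0.27 = 0.7885 / 0.27 = 2.9202
A₂/A₁ = e^2.9202 ≈ 18.55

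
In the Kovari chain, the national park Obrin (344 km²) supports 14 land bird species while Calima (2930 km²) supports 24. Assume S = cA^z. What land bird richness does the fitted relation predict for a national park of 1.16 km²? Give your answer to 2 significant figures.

3.3

z = ln(24/14) / ln(2930/344) = 0.5390 / 2.1421 = 0.2516
c = 14 / 344^0.2516 = 14 / 4.348 = 3.22
S₃ = 3.22 × 1.16^0.2516 = 3.22 × 1.038 ≈ 3.343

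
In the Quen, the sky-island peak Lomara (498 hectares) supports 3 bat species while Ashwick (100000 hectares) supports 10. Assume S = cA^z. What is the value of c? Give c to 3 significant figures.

0.732

z = ln(S₂/S₁) / ln(A₂/A₁) = ln(10/3) / ln(100000/498) = 1.2040 / 5.3023 = 0.2271
c = S₁ / A₁^z = 3 / 498^0.2271 = 3 / 4.097 = 0.7323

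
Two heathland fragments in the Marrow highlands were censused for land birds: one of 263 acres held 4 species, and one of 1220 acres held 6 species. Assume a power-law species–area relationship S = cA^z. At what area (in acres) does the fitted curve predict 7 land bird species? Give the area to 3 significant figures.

2190 acres

z = ln(6/4) / ln(1220/263) = 0.4055 / 1.5345 = 0.2642
c = 4 / 263^0.2642 = 4 / 4.36 = 0.9175
A = (7/0.9175)^(1/0.2642) ⇒ ln A = ln(7.629)/0.2642 = 7.6900
A = e^7.6900 ≈ 2186 acres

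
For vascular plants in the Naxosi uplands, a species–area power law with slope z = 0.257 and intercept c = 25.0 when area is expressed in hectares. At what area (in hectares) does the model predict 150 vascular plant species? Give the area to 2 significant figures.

150 = 25 × A^0.257  ⇒  A^0.257 = 150/25 = 6
ln A = ln(6) / 0.257 = 1.7918 / 0.257 = 6.9718
A = e^6.9718 ≈ 1066 hectares

1100 hectares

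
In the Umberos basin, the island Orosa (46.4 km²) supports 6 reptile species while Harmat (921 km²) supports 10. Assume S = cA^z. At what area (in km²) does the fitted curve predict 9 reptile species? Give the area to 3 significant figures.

z = ln(10/6) / ln(921/46.4) = 0.5108 / 2.9882 = 0.1709
c = 6 / 46.4^0.1709 = 6 / 1.927 = 3.114
A = (9/3.114)^(1/0.1709) ⇒ ln A = ln(2.891)/0.1709 = 6.2091
A = e^6.2091 ≈ 497.3 km²

497 km²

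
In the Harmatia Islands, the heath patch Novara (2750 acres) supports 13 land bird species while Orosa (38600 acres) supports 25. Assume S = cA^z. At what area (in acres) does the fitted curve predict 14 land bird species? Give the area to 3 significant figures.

3710 acres

z = ln(25/13) / ln(38600/2750) = 0.6539 / 2.6417 = 0.2475
c = 13 / 2750^0.2475 = 13 / 7.102 = 1.83
A = (14/1.83)^(1/0.2475) ⇒ ln A = ln(7.648)/0.2475 = 8.2187
A = e^8.2187 ≈ 3710 acres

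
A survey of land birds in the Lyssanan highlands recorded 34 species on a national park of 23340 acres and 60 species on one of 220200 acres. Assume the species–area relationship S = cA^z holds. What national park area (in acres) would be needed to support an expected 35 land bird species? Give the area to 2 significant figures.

26000 acres

z = ln(60/34) / ln(220200/23340) = 0.5680 / 2.2444 = 0.2531
c = 34 / 23340^0.2531 = 34 / 12.75 = 2.667
A = (35/2.667)^(1/0.2531) ⇒ ln A = ln(13.12)/0.2531 = 10.1725
A = e^10.1725 ≈ 26173 acres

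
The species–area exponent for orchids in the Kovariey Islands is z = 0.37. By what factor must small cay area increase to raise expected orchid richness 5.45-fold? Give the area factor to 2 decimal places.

(A₂/A₁)^0.37 = 5.45, so A₂/A₁ = 5.45^(1/0.37) = 5.45^2.703
ln(A₂/A₁) = ln 5.45 / 0.37 = 1.6956 / 0.37 = 4.5827
A₂/A₁ = e^4.5827 ≈ 97.78

97.78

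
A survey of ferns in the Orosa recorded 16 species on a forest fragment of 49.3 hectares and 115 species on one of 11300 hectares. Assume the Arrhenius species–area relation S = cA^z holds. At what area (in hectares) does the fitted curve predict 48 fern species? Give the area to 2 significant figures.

1000 hectares

z = ln(115/16) / ln(11300/49.3) = 1.9723 / 5.4346 = 0.3629
c = 16 / 49.3^0.3629 = 16 / 4.115 = 3.888
A = (48/3.888)^(1/0.3629) ⇒ ln A = ln(12.35)/0.3629 = 6.9251
A = e^6.9251 ≈ 1017 hectares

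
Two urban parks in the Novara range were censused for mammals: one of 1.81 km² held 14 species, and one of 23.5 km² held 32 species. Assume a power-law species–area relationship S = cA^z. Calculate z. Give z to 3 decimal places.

0.322

Taking logs: ln S = ln c + z ln A, so z = (ln S₂ − ln S₁)/(ln A₂ − ln A₁).
z = ln(32/14) / ln(23.5/1.81) = ln(2.286) / ln(12.98) = 0.8267 / 2.5637 = 0.3225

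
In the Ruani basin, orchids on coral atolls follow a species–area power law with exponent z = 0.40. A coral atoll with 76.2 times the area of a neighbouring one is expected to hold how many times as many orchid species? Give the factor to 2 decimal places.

S₂/S₁ = (A₂/A₁)^z = 76.2^0.4
ln(S₂/S₁) = 0.4 × ln 76.2 = 0.4 × 4.3334 = 1.7333
S₂/S₁ = e^1.7333 ≈ 5.66

5.66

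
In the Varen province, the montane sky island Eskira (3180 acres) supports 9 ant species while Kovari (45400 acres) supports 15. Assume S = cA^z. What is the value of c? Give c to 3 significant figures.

1.91

z = ln(S₂/S₁) / ln(A₂/A₁) = ln(15/9) / ln(45400/3180) = 0.5108 / 2.6586 = 0.1921
c = S₁ / A₁^z = 9 / 3180^0.1921 = 9 / 4.709 = 1.911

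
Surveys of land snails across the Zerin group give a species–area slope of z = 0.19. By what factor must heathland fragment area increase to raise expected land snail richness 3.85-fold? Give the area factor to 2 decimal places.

(A₂/A₁)^0.19 = 3.85, so A₂/A₁ = 3.85^(1/0.19) = 3.85^5.263
ln(A₂/A₁) = ln 3.85 / 0.19 = 1.3481 / 0.19 = 7.0951
A₂/A₁ = e^7.0951 ≈ 1206

1206.07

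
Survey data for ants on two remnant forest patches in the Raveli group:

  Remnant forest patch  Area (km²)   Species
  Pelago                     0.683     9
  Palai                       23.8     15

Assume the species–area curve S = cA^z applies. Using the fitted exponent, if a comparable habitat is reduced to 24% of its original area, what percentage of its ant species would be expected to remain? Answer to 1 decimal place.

81.4%

z = ln(15/9) / ln(23.8/0.683) = 0.5108 / 3.5509 = 0.1439
S_new/S_old = (A_new/A_old)^z = 0.24^0.1439 = exp(0.1439 × -1.4271) = 0.8144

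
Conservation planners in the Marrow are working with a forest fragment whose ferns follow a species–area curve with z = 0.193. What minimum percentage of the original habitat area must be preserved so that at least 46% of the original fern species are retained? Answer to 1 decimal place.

1.8%

Need (A_new/A_old)^0.193 = 0.46, so A_new/A_old = 0.46^(1/0.193) = 0.46^5.181
ln(A_new/A_old) = ln 0.46 / 0.193 = -0.7765 / 0.193 = -4.0235
A_new/A_old = e^-4.0235 ≈ 0.01789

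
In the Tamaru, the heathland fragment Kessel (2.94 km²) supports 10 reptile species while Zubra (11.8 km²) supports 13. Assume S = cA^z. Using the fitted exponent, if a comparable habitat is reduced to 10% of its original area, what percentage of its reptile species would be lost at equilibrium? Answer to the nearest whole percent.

35%

z = ln(13/10) / ln(11.8/2.94) = 0.2624 / 1.3897 = 0.1888
S_new/S_old = (A_new/A_old)^z = 0.1^0.1888 = exp(0.1888 × -2.3026) = 0.6475
Fraction lost = 1 − 0.6475 = 0.3525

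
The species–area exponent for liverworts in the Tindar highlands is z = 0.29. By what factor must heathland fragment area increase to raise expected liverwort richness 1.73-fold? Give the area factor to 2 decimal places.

6.62

(A₂/A₁)^0.29 = 1.73, so A₂/A₁ = 1.73^(1/0.29) = 1.73^3.448
ln(A₂/A₁) = ln 1.73 / 0.29 = 0.5481 / 0.29 = 1.8901
A₂/A₁ = e^1.8901 ≈ 6.62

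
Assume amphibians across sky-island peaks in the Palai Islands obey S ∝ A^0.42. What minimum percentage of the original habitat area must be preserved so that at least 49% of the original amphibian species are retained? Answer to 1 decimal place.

18.3%

Need (A_new/A_old)^0.42 = 0.49, so A_new/A_old = 0.49^(1/0.42) = 0.49^2.381
ln(A_new/A_old) = ln 0.49 / 0.42 = -0.7133 / 0.42 = -1.6985
A_new/A_old = e^-1.6985 ≈ 0.183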